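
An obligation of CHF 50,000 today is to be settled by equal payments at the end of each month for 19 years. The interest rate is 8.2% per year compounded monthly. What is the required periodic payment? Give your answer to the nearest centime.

Level ordinary annuity; solve PV = PMT × [(1 − (1+r)^−n)/r] for PMT.
Periodic rate r = 0.082/12 per month; n is counted in months.
With n = 228: PMT = 50,000 / ([(1 − (1+r)^−n)/r]) = CHF 433.41

CHF 433.41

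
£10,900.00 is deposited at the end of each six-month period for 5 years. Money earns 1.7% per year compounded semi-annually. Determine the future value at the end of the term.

£113,265.17

This is an ordinary annuity: 10 deposits of £10,900.00 at the end of each six-month period.
Periodic rate r = 0.017/2 per half-year; n is counted in half-years.
FV = PMT × [((1+r)^n − 1)/r] = 10,900 × [(1+r)^10 − 1] / r = £113,265.17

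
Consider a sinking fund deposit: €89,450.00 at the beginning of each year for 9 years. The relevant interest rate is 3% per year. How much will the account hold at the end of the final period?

€935,994.00

This is an annuity due: 9 deposits of €89,450.00 at the beginning of each year.
Periodic rate r = 0.03 per year.
FV = PMT × [((1+r)^n − 1)/r] × (1+r) = 89,450 × [(1+r)^9 − 1] / r × (1+r) = €935,994.00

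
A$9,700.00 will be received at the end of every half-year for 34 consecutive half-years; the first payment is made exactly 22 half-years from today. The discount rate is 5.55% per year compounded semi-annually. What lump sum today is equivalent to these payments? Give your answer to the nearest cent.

Ordinary annuity of 34 payments, first payment at period 22.
Periodic rate r = 0.0555/2 per half-year; n is counted in half-years.
The ordinary-annuity PV formula values the stream one period before the first payment (period 21); discount that back 21 periods:
PV₀ = 9,700 × [1 − (1+r)^−34] / r × (1+r)^−21 = A$119,159.85

A$119,159.85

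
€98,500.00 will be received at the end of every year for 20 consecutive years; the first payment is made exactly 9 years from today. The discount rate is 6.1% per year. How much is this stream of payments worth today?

€697,839.63

Ordinary annuity of 20 payments, first payment at period 9.
Periodic rate r = 0.061 per year.
The ordinary-annuity PV formula values the stream one period before the first payment (period 8); discount that back 8 periods:
PV₀ = 98,500 × [1 − (1+r)^−20] / r × (1+r)^−8 = €697,839.63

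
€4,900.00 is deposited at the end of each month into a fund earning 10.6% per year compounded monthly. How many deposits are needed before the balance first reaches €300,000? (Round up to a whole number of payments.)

Periodic rate r = 0.106/12 per month; n is counted in months.
Ordinary annuity FV: 300,000 = 4,900 × [((1+r)^n − 1)/r].
(1+r)^n = 1 + 300,000 × r / 4,900, so n = ln(1 + 300,000·r/4,900) / ln(1+r) = 49.16.
Round up to a whole number of payments: n = 50.

50 payments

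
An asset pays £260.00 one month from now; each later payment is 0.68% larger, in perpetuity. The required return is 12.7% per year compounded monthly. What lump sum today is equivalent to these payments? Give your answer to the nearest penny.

Periodic rate r = 0.127/12 per month.
Growing perpetuity (Gordon): PV = PMT₁ / (r − g) = 260 / (r − 0.0068) = £68,722.47.

£68,722.47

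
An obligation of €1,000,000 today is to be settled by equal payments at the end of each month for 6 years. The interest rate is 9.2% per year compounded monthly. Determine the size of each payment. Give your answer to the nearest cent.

Level ordinary annuity; solve PV = PMT × [(1 − (1+r)^−n)/r] for PMT.
Periodic rate r = 0.092/12 per month; n is counted in months.
With n = 72: PMT = 1,000,000 / ([(1 − (1+r)^−n)/r]) = €18,124.96

€18,124.96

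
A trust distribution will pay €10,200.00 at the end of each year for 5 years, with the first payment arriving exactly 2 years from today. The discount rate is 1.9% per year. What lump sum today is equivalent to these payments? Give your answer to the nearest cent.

€47,318.10

Ordinary annuity of 5 payments, first payment at period 2.
Periodic rate r = 0.019 per year.
The ordinary-annuity PV formula values the stream one period before the first payment (period 1); discount that back 1 periods:
PV₀ = 10,200 × [1 − (1+r)^−5] / r × (1+r)^−1 = €47,318.10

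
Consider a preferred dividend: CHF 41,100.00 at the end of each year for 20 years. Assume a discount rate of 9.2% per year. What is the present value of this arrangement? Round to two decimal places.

This is an ordinary annuity: 20 payments of CHF 41,100.00 at the end of each year.
Periodic rate r = 0.092 per year.
PV = PMT × [(1 − (1+r)^−n)/r] = 41,100 × [1 − (1+r)^−20] / r = CHF 369,896.68

CHF 369,896.68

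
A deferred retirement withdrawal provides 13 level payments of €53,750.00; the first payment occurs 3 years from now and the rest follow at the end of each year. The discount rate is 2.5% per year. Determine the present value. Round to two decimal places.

Ordinary annuity of 13 payments, first payment at period 3.
Periodic rate r = 0.025 per year.
The ordinary-annuity PV formula values the stream one period before the first payment (period 2); discount that back 2 periods:
PV₀ = 53,750 × [1 − (1+r)^−13] / r × (1+r)^−2 = €561,900.00

€561,900.00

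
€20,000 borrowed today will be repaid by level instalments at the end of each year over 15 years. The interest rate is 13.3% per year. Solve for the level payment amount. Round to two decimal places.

€3,142.93

Level ordinary annuity; solve PV = PMT × [(1 − (1+r)^−n)/r] for PMT.
Periodic rate r = 0.133 per year.
With n = 15: PMT = 20,000 / ([(1 − (1+r)^−n)/r]) = €3,142.93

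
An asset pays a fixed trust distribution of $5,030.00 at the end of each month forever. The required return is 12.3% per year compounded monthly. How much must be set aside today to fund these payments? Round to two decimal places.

$490,731.71

Periodic rate r = 0.123/12 per month.
Level perpetuity: PV = PMT / r = 5,030 / (0.123/12) = $490,731.71.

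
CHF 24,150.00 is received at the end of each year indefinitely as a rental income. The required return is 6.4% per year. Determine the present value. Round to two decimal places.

Periodic rate r = 0.064 per year.
Level perpetuity: PV = PMT / r = 24,150 / (0.064) = CHF 377,343.75.

CHF 377,343.75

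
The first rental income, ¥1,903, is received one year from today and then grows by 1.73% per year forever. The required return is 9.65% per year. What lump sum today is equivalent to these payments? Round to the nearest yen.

¥24,028

Periodic rate r = 0.0965 per year.
Growing perpetuity (Gordon): PV = PMT₁ / (r − g) = 1,903 / (r − 0.0173) = ¥24,028.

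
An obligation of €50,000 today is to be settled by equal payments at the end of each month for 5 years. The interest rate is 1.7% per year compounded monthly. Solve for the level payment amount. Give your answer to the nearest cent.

Level ordinary annuity; solve PV = PMT × [(1 − (1+r)^−n)/r] for PMT.
Periodic rate r = 0.017/12 per month; n is counted in months.
With n = 60: PMT = 50,000 / ([(1 − (1+r)^−n)/r]) = €869.84

€869.84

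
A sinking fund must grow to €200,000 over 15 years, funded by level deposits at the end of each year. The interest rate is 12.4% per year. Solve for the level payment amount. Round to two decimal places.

€5,194.55

Level ordinary annuity; solve FV = PMT × [((1+r)^n − 1)/r] for PMT.
Periodic rate r = 0.124 per year.
With n = 15: PMT = 200,000 / ([((1+r)^n − 1)/r]) = €5,194.55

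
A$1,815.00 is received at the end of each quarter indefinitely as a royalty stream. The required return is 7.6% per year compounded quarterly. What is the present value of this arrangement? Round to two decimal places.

Periodic rate r = 0.076/4 per quarter.
Level perpetuity: PV = PMT / r = 1,815 / (0.076/4) = A$95,526.32.

A$95,526.32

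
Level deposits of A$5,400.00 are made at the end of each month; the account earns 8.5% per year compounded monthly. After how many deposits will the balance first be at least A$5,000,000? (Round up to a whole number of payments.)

Periodic rate r = 0.085/12 per month; n is counted in months.
Ordinary annuity FV: 5,000,000 = 5,400 × [((1+r)^n − 1)/r].
(1+r)^n = 1 + 5,000,000 × r / 5,400, so n = ln(1 + 5,000,000·r/5,400) / ln(1+r) = 286.57.
Round up to a whole number of payments: n = 287.

287 payments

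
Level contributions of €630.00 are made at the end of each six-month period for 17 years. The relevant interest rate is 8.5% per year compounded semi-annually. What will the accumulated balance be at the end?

€46,205.69

This is an ordinary annuity: 34 deposits of €630.00 at the end of each six-month period.
Periodic rate r = 0.085/2 per half-year; n is counted in half-years.
FV = PMT × [((1+r)^n − 1)/r] = 630 × [(1+r)^34 − 1] / r = €46,205.69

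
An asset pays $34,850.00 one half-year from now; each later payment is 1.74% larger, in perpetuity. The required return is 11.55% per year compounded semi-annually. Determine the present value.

$863,692.69

Periodic rate r = 0.1155/2 per half-year.
Growing perpetuity (Gordon): PV = PMT₁ / (r − g) = 34,850 / (r − 0.0174) = $863,692.69.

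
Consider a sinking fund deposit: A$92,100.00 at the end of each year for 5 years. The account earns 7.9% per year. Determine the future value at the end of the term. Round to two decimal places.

This is an ordinary annuity: 5 deposits of A$92,100.00 at the end of each year.
Periodic rate r = 0.079 per year.
FV = PMT × [((1+r)^n − 1)/r] = 92,100 × [(1+r)^5 − 1] / r = A$539,237.59

A$539,237.59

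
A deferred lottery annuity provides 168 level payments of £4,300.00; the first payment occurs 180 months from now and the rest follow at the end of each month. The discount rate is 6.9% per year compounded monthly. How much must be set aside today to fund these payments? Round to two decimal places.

£165,696.29

Ordinary annuity of 168 payments, first payment at period 180.
Periodic rate r = 0.069/12 per month; n is counted in months.
The ordinary-annuity PV formula values the stream one period before the first payment (period 179); discount that back 179 periods:
PV₀ = 4,300 × [1 − (1+r)^−168] / r × (1+r)^−179 = £165,696.29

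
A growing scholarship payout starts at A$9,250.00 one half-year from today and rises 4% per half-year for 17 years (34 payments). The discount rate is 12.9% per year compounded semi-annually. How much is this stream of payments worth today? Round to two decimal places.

Periodic rate r = 0.129/2 per half-year; n is counted in half-years.
Growing ordinary annuity: PV = PMT₁ × [1 − ((1+g)/(1+r))^n] / (r − g) = 9,250 × [1 − ((1+0.04)/(1+r))^34] / (r − 0.04) = A$206,487.84.

A$206,487.84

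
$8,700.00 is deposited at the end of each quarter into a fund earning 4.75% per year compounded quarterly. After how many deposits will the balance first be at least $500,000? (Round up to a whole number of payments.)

45 payments

Periodic rate r = 0.0475/4 per quarter; n is counted in quarters.
Ordinary annuity FV: 500,000 = 8,700 × [((1+r)^n − 1)/r].
(1+r)^n = 1 + 500,000 × r / 8,700, so n = ln(1 + 500,000·r/8,700) / ln(1+r) = 44.07.
Round up to a whole number of payments: n = 45.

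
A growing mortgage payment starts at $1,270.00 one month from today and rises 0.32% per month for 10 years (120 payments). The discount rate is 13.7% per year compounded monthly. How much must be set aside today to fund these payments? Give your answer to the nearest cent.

$96,487.70

Periodic rate r = 0.137/12 per month; n is counted in months.
Growing ordinary annuity: PV = PMT₁ × [1 − ((1+g)/(1+r))^n] / (r − g) = 1,270 × [1 − ((1+0.0032)/(1+r))^120] / (r − 0.0032) = $96,487.70.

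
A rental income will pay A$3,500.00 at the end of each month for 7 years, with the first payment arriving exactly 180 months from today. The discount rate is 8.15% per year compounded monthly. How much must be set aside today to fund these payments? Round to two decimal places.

A$66,535.98

Ordinary annuity of 84 payments, first payment at period 180.
Periodic rate r = 0.0815/12 per month; n is counted in months.
The ordinary-annuity PV formula values the stream one period before the first payment (period 179); discount that back 179 periods:
PV₀ = 3,500 × [1 − (1+r)^−84] / r × (1+r)^−179 = A$66,535.98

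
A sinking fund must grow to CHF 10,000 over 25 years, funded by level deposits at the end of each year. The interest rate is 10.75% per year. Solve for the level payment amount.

Level ordinary annuity; solve FV = PMT × [((1+r)^n − 1)/r] for PMT.
Periodic rate r = 0.1075 per year.
With n = 25: PMT = 10,000 / ([((1+r)^n − 1)/r]) = CHF 90.79

CHF 90.79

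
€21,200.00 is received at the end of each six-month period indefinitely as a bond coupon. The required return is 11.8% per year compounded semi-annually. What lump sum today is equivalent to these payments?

€359,322.03

Periodic rate r = 0.118/2 per half-year.
Level perpetuity: PV = PMT / r = 21,200 / (0.118/2) = €359,322.03.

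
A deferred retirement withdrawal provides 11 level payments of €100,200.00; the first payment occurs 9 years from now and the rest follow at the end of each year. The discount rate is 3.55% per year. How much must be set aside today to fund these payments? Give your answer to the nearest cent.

Ordinary annuity of 11 payments, first payment at period 9.
Periodic rate r = 0.0355 per year.
The ordinary-annuity PV formula values the stream one period before the first payment (period 8); discount that back 8 periods:
PV₀ = 100,200 × [1 − (1+r)^−11] / r × (1+r)^−8 = €680,453.12

€680,453.12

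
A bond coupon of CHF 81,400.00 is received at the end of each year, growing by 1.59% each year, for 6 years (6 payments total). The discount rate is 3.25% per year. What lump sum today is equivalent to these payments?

Periodic rate r = 0.0325 per year.
Growing ordinary annuity: PV = PMT₁ × [1 − ((1+g)/(1+r))^n] / (r − g) = 81,400 × [1 − ((1+0.0159)/(1+r))^6] / (r − 0.0159) = CHF 454,416.63.

CHF 454,416.63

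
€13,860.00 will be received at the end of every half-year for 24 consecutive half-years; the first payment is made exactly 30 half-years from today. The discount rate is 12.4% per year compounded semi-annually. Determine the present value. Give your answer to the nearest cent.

€29,841.67

Ordinary annuity of 24 payments, first payment at period 30.
Periodic rate r = 0.124/2 per half-year; n is counted in half-years.
The ordinary-annuity PV formula values the stream one period before the first payment (period 29); discount that back 29 periods:
PV₀ = 13,860 × [1 − (1+r)^−24] / r × (1+r)^−29 = €29,841.67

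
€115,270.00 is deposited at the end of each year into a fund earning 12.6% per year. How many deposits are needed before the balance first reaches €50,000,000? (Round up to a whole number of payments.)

34 payments

Periodic rate r = 0.126 per year.
Ordinary annuity FV: 50,000,000 = 115,270 × [((1+r)^n − 1)/r].
(1+r)^n = 1 + 50,000,000 × r / 115,270, so n = ln(1 + 50,000,000·r/115,270) / ln(1+r) = 33.87.
Round up to a whole number of payments: n = 34.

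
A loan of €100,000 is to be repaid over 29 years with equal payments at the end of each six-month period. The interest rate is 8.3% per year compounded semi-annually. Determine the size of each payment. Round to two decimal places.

€4,583.47

Level ordinary annuity; solve PV = PMT × [(1 − (1+r)^−n)/r] for PMT.
Periodic rate r = 0.083/2 per half-year; n is counted in half-years.
With n = 58: PMT = 100,000 / ([(1 − (1+r)^−n)/r]) = €4,583.47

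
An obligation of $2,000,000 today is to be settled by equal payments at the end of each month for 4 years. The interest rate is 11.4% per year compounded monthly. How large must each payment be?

$52,080.41

Level ordinary annuity; solve PV = PMT × [(1 − (1+r)^−n)/r] for PMT.
Periodic rate r = 0.114/12 per month; n is counted in months.
With n = 48: PMT = 2,000,000 / ([(1 − (1+r)^−n)/r]) = $52,080.41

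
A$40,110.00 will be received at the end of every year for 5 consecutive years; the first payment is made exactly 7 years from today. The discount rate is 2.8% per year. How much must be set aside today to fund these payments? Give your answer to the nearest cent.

Ordinary annuity of 5 payments, first payment at period 7.
Periodic rate r = 0.028 per year.
The ordinary-annuity PV formula values the stream one period before the first payment (period 6); discount that back 6 periods:
PV₀ = 40,110 × [1 − (1+r)^−5] / r × (1+r)^−6 = A$156,536.55

A$156,536.55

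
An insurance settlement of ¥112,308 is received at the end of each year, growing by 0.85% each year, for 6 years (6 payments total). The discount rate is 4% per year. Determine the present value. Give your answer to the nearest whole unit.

¥600,806

Periodic rate r = 0.04 per year.
Growing ordinary annuity: PV = PMT₁ × [1 − ((1+g)/(1+r))^n] / (r − g) = 112,308 × [1 − ((1+0.0085)/(1+r))^6] / (r − 0.0085) = ¥600,806.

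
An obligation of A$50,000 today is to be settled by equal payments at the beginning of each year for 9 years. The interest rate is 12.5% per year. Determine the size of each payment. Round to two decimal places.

A$8,500.44

Level annuity due; solve PV = PMT × [(1 − (1+r)^−n)/r] × (1+r) for PMT.
Periodic rate r = 0.125 per year.
With n = 9: PMT = 50,000 / ([(1 − (1+r)^−n)/r] × (1+r)) = A$8,500.44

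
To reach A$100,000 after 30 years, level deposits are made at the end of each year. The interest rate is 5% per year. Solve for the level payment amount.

A$1,505.14

Level ordinary annuity; solve FV = PMT × [((1+r)^n − 1)/r] for PMT.
Periodic rate r = 0.05 per year.
With n = 30: PMT = 100,000 / ([((1+r)^n − 1)/r]) = A$1,505.14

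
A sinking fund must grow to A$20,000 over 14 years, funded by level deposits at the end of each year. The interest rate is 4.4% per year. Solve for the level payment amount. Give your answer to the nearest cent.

Level ordinary annuity; solve FV = PMT × [((1+r)^n − 1)/r] for PMT.
Periodic rate r = 0.044 per year.
With n = 14: PMT = 20,000 / ([((1+r)^n − 1)/r]) = A$1,063.72

A$1,063.72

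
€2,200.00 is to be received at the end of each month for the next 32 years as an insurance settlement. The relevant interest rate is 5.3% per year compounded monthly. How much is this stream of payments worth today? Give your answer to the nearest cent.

€406,409.60

This is an ordinary annuity: 384 payments of €2,200.00 at the end of each month.
Periodic rate r = 0.053/12 per month; n is counted in months.
PV = PMT × [(1 − (1+r)^−n)/r] = 2,200 × [1 − (1+r)^−384] / r = €406,409.60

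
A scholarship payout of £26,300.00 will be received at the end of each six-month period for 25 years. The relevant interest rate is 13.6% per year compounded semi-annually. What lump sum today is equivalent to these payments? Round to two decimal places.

This is an ordinary annuity: 50 payments of £26,300.00 at the end of each six-month period.
Periodic rate r = 0.136/2 per half-year; n is counted in half-years.
PV = PMT × [(1 − (1+r)^−n)/r] = 26,300 × [1 − (1+r)^−50] / r = £372,347.40

£372,347.40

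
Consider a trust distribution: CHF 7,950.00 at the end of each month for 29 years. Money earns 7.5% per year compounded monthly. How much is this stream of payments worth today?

CHF 1,126,508.97

This is an ordinary annuity: 348 payments of CHF 7,950.00 at the end of each month.
Periodic rate r = 0.075/12 per month; n is counted in months.
PV = PMT × [(1 − (1+r)^−n)/r] = 7,950 × [1 − (1+r)^−348] / r = CHF 1,126,508.97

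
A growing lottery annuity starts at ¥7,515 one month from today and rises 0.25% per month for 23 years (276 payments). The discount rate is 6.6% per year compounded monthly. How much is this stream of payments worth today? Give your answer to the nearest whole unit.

¥1,406,894

Periodic rate r = 0.066/12 per month; n is counted in months.
Growing ordinary annuity: PV = PMT₁ × [1 − ((1+g)/(1+r))^n] / (r − g) = 7,515 × [1 − ((1+0.0025)/(1+r))^276] / (r − 0.0025) = ¥1,406,894.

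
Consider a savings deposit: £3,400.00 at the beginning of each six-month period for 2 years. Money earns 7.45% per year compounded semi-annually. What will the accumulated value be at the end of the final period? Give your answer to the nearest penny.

£14,914.56

This is an annuity due: 4 deposits of £3,400.00 at the beginning of each six-month period.
Periodic rate r = 0.0745/2 per half-year; n is counted in half-years.
FV = PMT × [((1+r)^n − 1)/r] × (1+r) = 3,400 × [(1+r)^4 − 1] / r × (1+r) = £14,914.56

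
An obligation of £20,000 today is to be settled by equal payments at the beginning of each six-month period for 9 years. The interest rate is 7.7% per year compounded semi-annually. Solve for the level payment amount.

Level annuity due; solve PV = PMT × [(1 − (1+r)^−n)/r] × (1+r) for PMT.
Periodic rate r = 0.077/2 per half-year; n is counted in half-years.
With n = 18: PMT = 20,000 / ([(1 − (1+r)^−n)/r] × (1+r)) = £1,502.81

£1,502.81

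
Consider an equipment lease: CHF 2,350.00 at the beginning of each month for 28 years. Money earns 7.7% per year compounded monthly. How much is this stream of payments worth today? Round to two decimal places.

This is an annuity due: 336 payments of CHF 2,350.00 at the beginning of each month.
Periodic rate r = 0.077/12 per month; n is counted in months.
PV = PMT × [(1 − (1+r)^−n)/r] × (1+r) = 2,350 × [1 − (1+r)^−336] / r × (1+r) = CHF 325,611.47

CHF 325,611.47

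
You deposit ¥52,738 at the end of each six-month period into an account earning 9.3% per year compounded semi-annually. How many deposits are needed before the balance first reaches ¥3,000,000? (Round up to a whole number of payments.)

29 payments

Periodic rate r = 0.093/2 per half-year; n is counted in half-years.
Ordinary annuity FV: 3,000,000 = 52,738 × [((1+r)^n − 1)/r].
(1+r)^n = 1 + 3,000,000 × r / 52,738, so n = ln(1 + 3,000,000·r/52,738) / ln(1+r) = 28.46.
Round up to a whole number of payments: n = 29.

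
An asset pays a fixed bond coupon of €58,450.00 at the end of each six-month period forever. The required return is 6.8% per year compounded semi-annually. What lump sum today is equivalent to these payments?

€1,719,117.65

Periodic rate r = 0.068/2 per half-year.
Level perpetuity: PV = PMT / r = 58,450 / (0.068/2) = €1,719,117.65.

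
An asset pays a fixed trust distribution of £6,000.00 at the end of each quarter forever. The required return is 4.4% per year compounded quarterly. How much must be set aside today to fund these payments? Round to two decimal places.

£545,454.55

Periodic rate r = 0.044/4 per quarter.
Level perpetuity: PV = PMT / r = 6,000 / (0.044/4) = £545,454.55.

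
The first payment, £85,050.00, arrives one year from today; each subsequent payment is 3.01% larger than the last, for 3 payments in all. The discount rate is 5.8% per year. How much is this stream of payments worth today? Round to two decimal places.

Periodic rate r = 0.058 per year.
Growing ordinary annuity: PV = PMT₁ × [1 − ((1+g)/(1+r))^n] / (r − g) = 85,050 × [1 − ((1+0.0301)/(1+r))^3] / (r − 0.0301) = £234,858.89.

£234,858.89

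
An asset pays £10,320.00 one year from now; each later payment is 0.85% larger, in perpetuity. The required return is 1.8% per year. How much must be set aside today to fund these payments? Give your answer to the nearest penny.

£1,086,315.79

Periodic rate r = 0.018 per year.
Growing perpetuity (Gordon): PV = PMT₁ / (r − g) = 10,320 / (r − 0.0085) = £1,086,315.79.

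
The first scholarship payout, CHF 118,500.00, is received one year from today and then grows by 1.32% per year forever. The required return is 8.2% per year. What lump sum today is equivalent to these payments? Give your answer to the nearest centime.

Periodic rate r = 0.082 per year.
Growing perpetuity (Gordon): PV = PMT₁ / (r − g) = 118,500 / (r − 0.0132) = CHF 1,722,383.72.

CHF 1,722,383.72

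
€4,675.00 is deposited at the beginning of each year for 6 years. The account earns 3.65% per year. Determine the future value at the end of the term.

€31,859.51

This is an annuity due: 6 deposits of €4,675.00 at the beginning of each year.
Periodic rate r = 0.0365 per year.
FV = PMT × [((1+r)^n − 1)/r] × (1+r) = 4,675 × [(1+r)^6 − 1] / r × (1+r) = €31,859.51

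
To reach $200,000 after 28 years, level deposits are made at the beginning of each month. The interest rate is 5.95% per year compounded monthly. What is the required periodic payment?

Level annuity due; solve FV = PMT × [((1+r)^n − 1)/r] × (1+r) for PMT.
Periodic rate r = 0.0595/12 per month; n is counted in months.
With n = 336: PMT = 200,000 / ([((1+r)^n − 1)/r] × (1+r)) = $231.14

$231.14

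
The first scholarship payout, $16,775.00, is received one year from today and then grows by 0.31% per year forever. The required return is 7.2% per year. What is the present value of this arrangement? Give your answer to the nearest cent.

$243,468.80

Periodic rate r = 0.072 per year.
Growing perpetuity (Gordon): PV = PMT₁ / (r − g) = 16,775 / (r − 0.0031) = $243,468.80.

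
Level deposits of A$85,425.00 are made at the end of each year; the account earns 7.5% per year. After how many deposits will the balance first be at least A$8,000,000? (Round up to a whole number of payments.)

Periodic rate r = 0.075 per year.
Ordinary annuity FV: 8,000,000 = 85,425 × [((1+r)^n − 1)/r].
(1+r)^n = 1 + 8,000,000 × r / 85,425, so n = ln(1 + 8,000,000·r/85,425) / ln(1+r) = 28.79.
Round up to a whole number of payments: n = 29.

29 payments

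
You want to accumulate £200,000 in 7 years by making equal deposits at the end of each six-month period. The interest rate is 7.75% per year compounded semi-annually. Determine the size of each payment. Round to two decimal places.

£11,027.88

Level ordinary annuity; solve FV = PMT × [((1+r)^n − 1)/r] for PMT.
Periodic rate r = 0.0775/2 per half-year; n is counted in half-years.
With n = 14: PMT = 200,000 / ([((1+r)^n − 1)/r]) = £11,027.88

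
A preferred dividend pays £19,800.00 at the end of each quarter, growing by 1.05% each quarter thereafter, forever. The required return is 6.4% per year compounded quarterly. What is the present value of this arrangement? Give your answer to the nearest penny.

Periodic rate r = 0.064/4 per quarter.
Growing perpetuity (Gordon): PV = PMT₁ / (r − g) = 19,800 / (r − 0.0105) = £3,600,000.00.

£3,600,000.00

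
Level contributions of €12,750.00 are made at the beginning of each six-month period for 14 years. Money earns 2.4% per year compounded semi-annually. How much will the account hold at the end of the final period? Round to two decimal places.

€426,382.99

This is an annuity due: 28 deposits of €12,750.00 at the beginning of each six-month period.
Periodic rate r = 0.024/2 per half-year; n is counted in half-years.
FV = PMT × [((1+r)^n − 1)/r] × (1+r) = 12,750 × [(1+r)^28 − 1] / r × (1+r) = €426,382.99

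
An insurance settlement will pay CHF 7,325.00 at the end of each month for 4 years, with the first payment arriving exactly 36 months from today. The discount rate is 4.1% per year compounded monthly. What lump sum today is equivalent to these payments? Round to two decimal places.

Ordinary annuity of 48 payments, first payment at period 36.
Periodic rate r = 0.041/12 per month; n is counted in months.
The ordinary-annuity PV formula values the stream one period before the first payment (period 35); discount that back 35 periods:
PV₀ = 7,325 × [1 − (1+r)^−48] / r × (1+r)^−35 = CHF 287,339.69

CHF 287,339.69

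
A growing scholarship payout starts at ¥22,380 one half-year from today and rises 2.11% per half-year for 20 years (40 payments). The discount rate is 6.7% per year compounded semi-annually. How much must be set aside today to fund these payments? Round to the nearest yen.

Periodic rate r = 0.067/2 per half-year; n is counted in half-years.
Growing ordinary annuity: PV = PMT₁ × [1 − ((1+g)/(1+r))^n] / (r − g) = 22,380 × [1 − ((1+0.0211)/(1+r))^40] / (r − 0.0211) = ¥691,185.

¥691,185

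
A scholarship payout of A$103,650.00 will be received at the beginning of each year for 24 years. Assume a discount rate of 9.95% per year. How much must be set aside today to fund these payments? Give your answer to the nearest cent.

This is an annuity due: 24 payments of A$103,650.00 at the beginning of each year.
Periodic rate r = 0.0995 per year.
PV = PMT × [(1 − (1+r)^−n)/r] × (1+r) = 103,650 × [1 − (1+r)^−24] / r × (1+r) = A$1,027,799.55

A$1,027,799.55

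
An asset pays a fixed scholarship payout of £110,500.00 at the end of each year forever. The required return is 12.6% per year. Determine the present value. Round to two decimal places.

Periodic rate r = 0.126 per year.
Level perpetuity: PV = PMT / r = 110,500 / (0.126) = £876,984.13.

£876,984.13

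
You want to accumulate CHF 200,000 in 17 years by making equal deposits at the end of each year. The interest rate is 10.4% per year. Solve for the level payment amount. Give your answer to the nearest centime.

CHF 4,753.00

Level ordinary annuity; solve FV = PMT × [((1+r)^n − 1)/r] for PMT.
Periodic rate r = 0.104 per year.
With n = 17: PMT = 200,000 / ([((1+r)^n − 1)/r]) = CHF 4,753.00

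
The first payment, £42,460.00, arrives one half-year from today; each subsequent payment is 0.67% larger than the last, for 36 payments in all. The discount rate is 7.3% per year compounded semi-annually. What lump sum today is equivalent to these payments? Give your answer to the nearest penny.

Periodic rate r = 0.073/2 per half-year; n is counted in half-years.
Growing ordinary annuity: PV = PMT₁ × [1 − ((1+g)/(1+r))^n] / (r − g) = 42,460 × [1 − ((1+0.0067)/(1+r))^36] / (r − 0.0067) = £926,325.33.

£926,325.33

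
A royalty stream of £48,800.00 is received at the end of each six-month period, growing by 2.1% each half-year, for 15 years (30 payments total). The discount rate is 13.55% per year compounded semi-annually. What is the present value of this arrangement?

Periodic rate r = 0.1355/2 per half-year; n is counted in half-years.
Growing ordinary annuity: PV = PMT₁ × [1 − ((1+g)/(1+r))^n] / (r − g) = 48,800 × [1 − ((1+0.021)/(1+r))^30] / (r − 0.021) = £771,377.52.

£771,377.52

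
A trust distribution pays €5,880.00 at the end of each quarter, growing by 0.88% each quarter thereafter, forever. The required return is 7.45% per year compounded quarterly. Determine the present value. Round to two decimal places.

€598,473.28

Periodic rate r = 0.0745/4 per quarter.
Growing perpetuity (Gordon): PV = PMT₁ / (r − g) = 5,880 / (r − 0.0088) = €598,473.28.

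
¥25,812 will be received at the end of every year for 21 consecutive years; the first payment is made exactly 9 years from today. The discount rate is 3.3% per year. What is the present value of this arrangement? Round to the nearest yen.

Ordinary annuity of 21 payments, first payment at period 9.
Periodic rate r = 0.033 per year.
The ordinary-annuity PV formula values the stream one period before the first payment (period 8); discount that back 8 periods:
PV₀ = 25,812 × [1 − (1+r)^−21] / r × (1+r)^−8 = ¥298,192

¥298,192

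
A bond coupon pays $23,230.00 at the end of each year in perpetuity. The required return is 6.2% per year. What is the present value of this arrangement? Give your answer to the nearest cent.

Periodic rate r = 0.062 per year.
Level perpetuity: PV = PMT / r = 23,230 / (0.062) = $374,677.42.

$374,677.42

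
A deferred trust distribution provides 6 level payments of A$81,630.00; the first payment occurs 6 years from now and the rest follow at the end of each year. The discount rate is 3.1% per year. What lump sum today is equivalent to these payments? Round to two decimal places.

Ordinary annuity of 6 payments, first payment at period 6.
Periodic rate r = 0.031 per year.
The ordinary-annuity PV formula values the stream one period before the first payment (period 5); discount that back 5 periods:
PV₀ = 81,630 × [1 − (1+r)^−6] / r × (1+r)^−5 = A$378,348.94

A$378,348.94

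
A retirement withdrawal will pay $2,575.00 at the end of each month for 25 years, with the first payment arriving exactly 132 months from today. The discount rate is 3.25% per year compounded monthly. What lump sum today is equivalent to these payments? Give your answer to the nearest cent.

$370,758.04

Ordinary annuity of 300 payments, first payment at period 132.
Periodic rate r = 0.0325/12 per month; n is counted in months.
The ordinary-annuity PV formula values the stream one period before the first payment (period 131); discount that back 131 periods:
PV₀ = 2,575 × [1 − (1+r)^−300] / r × (1+r)^−131 = $370,758.04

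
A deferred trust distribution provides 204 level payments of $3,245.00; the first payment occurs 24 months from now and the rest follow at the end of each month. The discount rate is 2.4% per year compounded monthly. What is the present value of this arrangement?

$518,737.74

Ordinary annuity of 204 payments, first payment at period 24.
Periodic rate r = 0.024/12 per month; n is counted in months.
The ordinary-annuity PV formula values the stream one period before the first payment (period 23); discount that back 23 periods:
PV₀ = 3,245 × [1 − (1+r)^−204] / r × (1+r)^−23 = $518,737.74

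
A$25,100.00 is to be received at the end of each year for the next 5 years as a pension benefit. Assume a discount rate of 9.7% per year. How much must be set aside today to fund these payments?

This is an ordinary annuity: 5 payments of A$25,100.00 at the end of each year.
Periodic rate r = 0.097 per year.
PV = PMT × [(1 − (1+r)^−n)/r] = 25,100 × [1 − (1+r)^−5] / r = A$95,882.48

A$95,882.48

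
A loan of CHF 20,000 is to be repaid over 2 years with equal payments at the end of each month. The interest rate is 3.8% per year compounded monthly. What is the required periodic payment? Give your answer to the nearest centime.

Level ordinary annuity; solve PV = PMT × [(1 − (1+r)^−n)/r] for PMT.
Periodic rate r = 0.038/12 per month; n is counted in months.
With n = 24: PMT = 20,000 / ([(1 − (1+r)^−n)/r]) = CHF 866.72

CHF 866.72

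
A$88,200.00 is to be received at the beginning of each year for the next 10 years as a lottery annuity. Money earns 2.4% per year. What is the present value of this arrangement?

This is an annuity due: 10 payments of A$88,200.00 at the beginning of each year.
Periodic rate r = 0.024 per year.
PV = PMT × [(1 − (1+r)^−n)/r] × (1+r) = 88,200 × [1 − (1+r)^−10] / r × (1+r) = A$794,558.64

A$794,558.64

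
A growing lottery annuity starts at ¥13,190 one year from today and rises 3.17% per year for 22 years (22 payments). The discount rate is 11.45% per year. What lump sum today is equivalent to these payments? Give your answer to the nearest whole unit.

Periodic rate r = 0.1145 per year.
Growing ordinary annuity: PV = PMT₁ × [1 − ((1+g)/(1+r))^n] / (r − g) = 13,190 × [1 − ((1+0.0317)/(1+r))^22] / (r − 0.0317) = ¥130,150.

¥130,150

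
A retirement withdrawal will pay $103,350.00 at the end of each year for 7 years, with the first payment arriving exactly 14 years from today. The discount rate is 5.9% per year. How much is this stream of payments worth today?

$274,806.90

Ordinary annuity of 7 payments, first payment at period 14.
Periodic rate r = 0.059 per year.
The ordinary-annuity PV formula values the stream one period before the first payment (period 13); discount that back 13 periods:
PV₀ = 103,350 × [1 − (1+r)^−7] / r × (1+r)^−13 = $274,806.90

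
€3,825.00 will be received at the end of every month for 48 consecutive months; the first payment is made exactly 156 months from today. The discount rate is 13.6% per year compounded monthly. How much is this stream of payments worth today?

€24,582.26

Ordinary annuity of 48 payments, first payment at period 156.
Periodic rate r = 0.136/12 per month; n is counted in months.
The ordinary-annuity PV formula values the stream one period before the first payment (period 155); discount that back 155 periods:
PV₀ = 3,825 × [1 − (1+r)^−48] / r × (1+r)^−155 = €24,582.26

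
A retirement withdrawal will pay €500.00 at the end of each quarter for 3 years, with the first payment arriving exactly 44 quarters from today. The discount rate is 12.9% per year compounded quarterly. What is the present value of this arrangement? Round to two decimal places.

Ordinary annuity of 12 payments, first payment at period 44.
Periodic rate r = 0.129/4 per quarter; n is counted in quarters.
The ordinary-annuity PV formula values the stream one period before the first payment (period 43); discount that back 43 periods:
PV₀ = 500 × [1 − (1+r)^−12] / r × (1+r)^−43 = €1,254.30

€1,254.30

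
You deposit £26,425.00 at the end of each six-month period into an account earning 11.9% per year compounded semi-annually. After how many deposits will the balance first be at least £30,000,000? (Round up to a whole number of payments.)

Periodic rate r = 0.119/2 per half-year; n is counted in half-years.
Ordinary annuity FV: 30,000,000 = 26,425 × [((1+r)^n − 1)/r].
(1+r)^n = 1 + 30,000,000 × r / 26,425, so n = ln(1 + 30,000,000·r/26,425) / ln(1+r) = 73.14.
Round up to a whole number of payments: n = 74.

74 payments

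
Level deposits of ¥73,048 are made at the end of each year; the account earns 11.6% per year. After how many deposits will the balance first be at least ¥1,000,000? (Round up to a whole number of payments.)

9 payments

Periodic rate r = 0.116 per year.
Ordinary annuity FV: 1,000,000 = 73,048 × [((1+r)^n − 1)/r].
(1+r)^n = 1 + 1,000,000 × r / 73,048, so n = ln(1 + 1,000,000·r/73,048) / ln(1+r) = 8.66.
Round up to a whole number of payments: n = 9.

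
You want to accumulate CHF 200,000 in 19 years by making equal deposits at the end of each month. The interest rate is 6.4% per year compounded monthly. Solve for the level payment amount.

Level ordinary annuity; solve FV = PMT × [((1+r)^n − 1)/r] for PMT.
Periodic rate r = 0.064/12 per month; n is counted in months.
With n = 228: PMT = 200,000 / ([((1+r)^n − 1)/r]) = CHF 451.45

CHF 451.45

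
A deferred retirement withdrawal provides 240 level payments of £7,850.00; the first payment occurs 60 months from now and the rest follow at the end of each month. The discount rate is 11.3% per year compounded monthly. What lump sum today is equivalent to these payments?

Ordinary annuity of 240 payments, first payment at period 60.
Periodic rate r = 0.113/12 per month; n is counted in months.
The ordinary-annuity PV formula values the stream one period before the first payment (period 59); discount that back 59 periods:
PV₀ = 7,850 × [1 − (1+r)^−240] / r × (1+r)^−59 = £428,957.76

£428,957.76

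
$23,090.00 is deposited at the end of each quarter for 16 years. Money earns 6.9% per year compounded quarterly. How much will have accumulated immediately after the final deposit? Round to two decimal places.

$2,660,966.20

This is an ordinary annuity: 64 deposits of $23,090.00 at the end of each quarter.
Periodic rate r = 0.069/4 per quarter; n is counted in quarters.
FV = PMT × [((1+r)^n − 1)/r] = 23,090 × [(1+r)^64 − 1] / r = $2,660,966.20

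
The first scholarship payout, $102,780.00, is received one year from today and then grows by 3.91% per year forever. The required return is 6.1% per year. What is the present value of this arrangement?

$4,693,150.68

Periodic rate r = 0.061 per year.
Growing perpetuity (Gordon): PV = PMT₁ / (r − g) = 102,780 / (r − 0.0391) = $4,693,150.68.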